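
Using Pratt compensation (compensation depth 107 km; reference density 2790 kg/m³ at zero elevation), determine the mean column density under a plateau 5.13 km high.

2660 kg/m³

Pratt balance: ρ_ref D = ρ (D + h).
ρ = ρ_ref D/(D + h) = 2790 × 107 km/(107 km + 5.13 km) = 2660 kg/m³.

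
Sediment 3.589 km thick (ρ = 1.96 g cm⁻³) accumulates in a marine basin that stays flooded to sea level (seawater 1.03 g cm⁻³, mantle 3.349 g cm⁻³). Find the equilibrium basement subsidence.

Submarine loading: the sediment displaces seawater, and the subsidence is in turn flooded, so s (ρ_m − ρ_w) = t (ρ_sed − ρ_w).
s = 3.589 km × (1.96 − 1.03) / (3.349 − 1.03) = 1.44 km.

1.44 km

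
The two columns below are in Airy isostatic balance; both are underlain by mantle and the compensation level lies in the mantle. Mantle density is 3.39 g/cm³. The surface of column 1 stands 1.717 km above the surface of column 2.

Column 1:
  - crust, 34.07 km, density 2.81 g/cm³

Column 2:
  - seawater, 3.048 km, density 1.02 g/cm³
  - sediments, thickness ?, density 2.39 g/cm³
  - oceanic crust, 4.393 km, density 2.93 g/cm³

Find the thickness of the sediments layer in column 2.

Take the compensation level at the base of the deeper column (depth z_c below the surface of column 1) and equate Σ ρ_i t_i down to z_c; mantle fills any gap and the z_c terms cancel.
Column 1: 34.07×2.81 + (z_c − 34.07)×3.39
Column 2: 1.717×0 + 3.048×1.02 + x×2.39 + 4.393×2.93 + (z_c − 1.717 − 7.441 − x)×3.39
The z_c×3.39 term appears on both sides and cancels. Collect the known terms of each column as K = Σ(ρt)_known − 3.39 × (depth of known layers): K_1 = 95.7367 − 3.39×34.07 = −19.7606; K_2 = 15.98045 − 3.39×(1.717 + 7.441) = −15.06517.
Balance: K_1 = K_2 − x×(3.39 − 2.39), so x = (K_2 − K_1)/(3.39 − 2.39) = 4.69543/1 = 4.7 km.

4.7 km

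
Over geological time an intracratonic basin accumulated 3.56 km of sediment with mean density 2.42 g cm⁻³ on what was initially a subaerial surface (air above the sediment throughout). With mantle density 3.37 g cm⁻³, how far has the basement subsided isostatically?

2.56 km

Subaerial load: s = t ρ_sed / ρ_m = 3.56 km × 2.42/3.37 = 2.56 km.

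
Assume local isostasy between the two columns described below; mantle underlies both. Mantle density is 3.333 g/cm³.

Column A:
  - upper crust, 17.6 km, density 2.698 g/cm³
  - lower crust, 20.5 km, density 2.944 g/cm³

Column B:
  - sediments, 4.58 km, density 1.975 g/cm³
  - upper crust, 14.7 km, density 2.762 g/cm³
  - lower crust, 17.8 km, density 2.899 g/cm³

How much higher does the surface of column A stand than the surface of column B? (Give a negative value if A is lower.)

−0.957 km

For any compensation level in the mantle, the mantle terms cancel and isostasy reduces to e = (Σt_A − Σt_B) − (Σ(ρt)_A − Σ(ρt)_B) / ρ_m.
Σt_A = 38.1 km; Σt_B = 37.08 km; Σ(ρt)_A = 107.8368; Σ(ρt)_B = 101.2491 (in km·g/cm³).
e = (38.1 − 37.08) − (107.8368 − 101.2491) / 3.333 = −0.957 km.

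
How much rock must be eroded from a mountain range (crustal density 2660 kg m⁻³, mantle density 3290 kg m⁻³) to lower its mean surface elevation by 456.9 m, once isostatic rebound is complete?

2390 m

Net drop Δ = e − u = e − e ρ_c/ρ_m = e (ρ_m − ρ_c)/ρ_m.
e = Δ ρ_m/(ρ_m − ρ_c) = 456.9 m × 3290/630 = 2390 m.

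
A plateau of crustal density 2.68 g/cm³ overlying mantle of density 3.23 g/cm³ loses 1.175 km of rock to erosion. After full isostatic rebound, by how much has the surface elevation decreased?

0.2 km

Rebound u = e ρ_c/ρ_m = 1.175 km × 2.68/3.23 = 0.9749 km.
Net surface drop = e − u = 1.175 km − 0.9749 km = e (ρ_m − ρ_c)/ρ_m = 0.2 km.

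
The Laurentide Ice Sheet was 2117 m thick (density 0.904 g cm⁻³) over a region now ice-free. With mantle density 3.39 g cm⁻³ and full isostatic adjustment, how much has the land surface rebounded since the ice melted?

Removing the load lets mantle flow back in; uplift u satisfies ρ_ice t = ρ_m u.
u = t ρ_ice/ρ_m = 2117 m × 0.904/3.39 = 565 m.

565 m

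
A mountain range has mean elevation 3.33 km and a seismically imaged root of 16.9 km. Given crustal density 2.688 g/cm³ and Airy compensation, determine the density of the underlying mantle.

3.22 g/cm³

Airy balance: ρ_c h = (ρ_m − ρ_c) r → ρ_m = ρ_c (1 + h/r).
ρ_m = 2.688 × (1 + 3.33 km/16.9 km) = 3.22 g/cm³.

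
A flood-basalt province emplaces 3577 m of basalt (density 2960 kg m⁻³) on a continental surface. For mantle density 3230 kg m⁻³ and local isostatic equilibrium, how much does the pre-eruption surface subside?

Subaerial loading: s = t ρ_load / ρ_m.
s = 3577 m × 2960/3230 = 3280 m.

3280 m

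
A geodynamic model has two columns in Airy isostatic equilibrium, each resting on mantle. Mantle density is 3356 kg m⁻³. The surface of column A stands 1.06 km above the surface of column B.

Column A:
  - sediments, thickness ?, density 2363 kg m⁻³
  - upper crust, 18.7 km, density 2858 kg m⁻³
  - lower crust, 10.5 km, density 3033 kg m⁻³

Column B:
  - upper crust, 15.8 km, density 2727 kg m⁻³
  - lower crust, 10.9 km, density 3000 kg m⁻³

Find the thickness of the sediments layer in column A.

Take the compensation level at the base of the deeper column (depth z_c below the surface of column A) and equate Σ ρ_i t_i down to z_c; mantle fills any gap and the z_c terms cancel.
Column A: x×2363 + 18.7×2858 + 10.5×3033 + (z_c − 29.2 − x)×3356
Column B: 1.06×0 + 15.8×2727 + 10.9×3000 + (z_c − 1.06 − 26.7)×3356
The z_c×3356 term appears on both sides and cancels. Collect the known terms of each column as K = Σ(ρt)_known − 3356 × (depth of known layers): K_A = 85291.1 − 3356×29.2 = −12704.1; K_B = 75786.6 − 3356×(1.06 + 26.7) = −17375.96.
Balance: K_A − x×(3356 − 2363) = K_B, so x = (K_A − K_B)/(3356 − 2363) = 4671.86/993 = 4.7 km.

4.7 km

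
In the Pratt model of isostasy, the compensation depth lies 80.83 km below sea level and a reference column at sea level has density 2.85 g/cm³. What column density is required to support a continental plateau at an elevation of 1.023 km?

2.81 g/cm³

Pratt balance: ρ_ref D = ρ (D + h).
ρ = ρ_ref D/(D + h) = 2.85 × 80.83 km/(80.83 km + 1.023 km) = 2.81 g/cm³.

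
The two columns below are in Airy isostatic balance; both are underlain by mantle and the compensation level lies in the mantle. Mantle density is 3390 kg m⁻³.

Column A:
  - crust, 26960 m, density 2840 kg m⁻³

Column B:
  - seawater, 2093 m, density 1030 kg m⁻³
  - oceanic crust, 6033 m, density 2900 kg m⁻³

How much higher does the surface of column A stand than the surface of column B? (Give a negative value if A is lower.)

For any compensation level in the mantle, the mantle terms cancel and isostasy reduces to e = (Σt_A − Σt_B) − (Σ(ρt)_A − Σ(ρt)_B) / ρ_m.
Σt_A = 26960 m; Σt_B = 8126 m; Σ(ρt)_A = 76566400; Σ(ρt)_B = 19651490 (in m·kg m⁻³).
e = (26960 − 8126) − (76566400 − 19651490) / 3390 = 2040 m.

2040 m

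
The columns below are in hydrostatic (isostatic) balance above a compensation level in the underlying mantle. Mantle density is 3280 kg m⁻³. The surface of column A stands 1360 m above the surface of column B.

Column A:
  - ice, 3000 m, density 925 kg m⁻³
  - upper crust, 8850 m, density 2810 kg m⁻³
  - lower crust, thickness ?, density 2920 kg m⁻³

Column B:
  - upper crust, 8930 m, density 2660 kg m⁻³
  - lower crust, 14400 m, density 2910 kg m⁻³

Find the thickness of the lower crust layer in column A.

11400 m

Take the compensation level at the base of the deeper column (depth z_c below the surface of column A) and equate Σ ρ_i t_i down to z_c; mantle fills any gap and the z_c terms cancel.
Column A: 3000×925 + 8850×2810 + x×2920 + (z_c − 11850 − x)×3280
Column B: 1360×0 + 8930×2660 + 14400×2910 + (z_c − 1360 − 23330)×3280
The z_c×3280 term appears on both sides and cancels. Collect the known terms of each column as K = Σ(ρt)_known − 3280 × (depth of known layers): K_A = 27643500 − 3280×11850 = −11224500; K_B = 65657800 − 3280×(1360 + 23330) = −15325400.
Balance: K_A − x×(3280 − 2920) = K_B, so x = (K_A − K_B)/(3280 − 2920) = 4100900/360 = 11400 m.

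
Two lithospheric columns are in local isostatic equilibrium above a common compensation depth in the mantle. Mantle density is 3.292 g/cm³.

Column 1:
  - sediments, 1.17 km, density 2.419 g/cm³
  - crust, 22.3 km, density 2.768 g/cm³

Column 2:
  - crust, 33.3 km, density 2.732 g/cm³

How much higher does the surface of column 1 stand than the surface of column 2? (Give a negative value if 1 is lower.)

−1.8 km

For any compensation level in the mantle, the mantle terms cancel and isostasy reduces to e = (Σt_1 − Σt_2) − (Σ(ρt)_1 − Σ(ρt)_2) / ρ_m.
Σt_1 = 23.47 km; Σt_2 = 33.3 km; Σ(ρt)_1 = 64.55663; Σ(ρt)_2 = 90.9756 (in km·g/cm³).
e = (23.47 − 33.3) − (64.55663 − 90.9756) / 3.292 = −1.8 km.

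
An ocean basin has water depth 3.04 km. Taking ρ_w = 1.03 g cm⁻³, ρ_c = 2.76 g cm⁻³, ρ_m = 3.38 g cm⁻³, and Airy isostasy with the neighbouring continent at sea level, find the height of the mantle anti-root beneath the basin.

8.48 km

Balancing pressure at the compensation depth: replacing crust with seawater at the top is compensated by replacing crust with mantle at the base: d (ρ_c − ρ_w) = a (ρ_m − ρ_c).
a = d (ρ_c − ρ_w)/(ρ_m − ρ_c) = 3.04 km × 1.73/0.62 = 8.48 km.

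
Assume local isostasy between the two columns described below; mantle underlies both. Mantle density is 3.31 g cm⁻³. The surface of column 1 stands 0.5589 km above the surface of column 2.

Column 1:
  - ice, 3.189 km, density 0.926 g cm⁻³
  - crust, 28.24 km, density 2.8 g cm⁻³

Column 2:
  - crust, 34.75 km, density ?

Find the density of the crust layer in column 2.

Take the compensation level at the base of the deeper column (depth z_c below the surface of column 1) and equate Σ ρ_i t_i down to z_c; mantle fills any gap and the z_c terms cancel.
Column 1: 3.189×0.926 + 28.24×2.8 + (z_c − 31.429)×3.31
Column 2: 0.5589×0 + 34.75×ρ + (z_c − 0.5589 − 34.75)×3.31
The z_c×3.31 term appears on both sides and cancels. Collect the known terms of each column as K = Σ(ρt)_known − 3.31 × (depth of known layers): K_1 = 82.025014 − 3.31×31.429 = −22.004976; K_2 = 0 − 3.31×(0.5589 + 34.75) = −116.872459.
Balance: K_1 = K_2 + 34.75×ρ, so ρ = (K_1 − K_2)/34.75 = 94.8675/34.75 = 2.73 g cm⁻³.

2.73 g cm⁻³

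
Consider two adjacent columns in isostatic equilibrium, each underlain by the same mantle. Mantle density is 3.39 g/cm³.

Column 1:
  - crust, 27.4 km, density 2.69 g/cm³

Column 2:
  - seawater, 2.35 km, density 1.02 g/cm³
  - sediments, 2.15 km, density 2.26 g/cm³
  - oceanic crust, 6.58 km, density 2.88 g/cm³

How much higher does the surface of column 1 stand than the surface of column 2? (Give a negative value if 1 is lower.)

2.31 km

For any compensation level in the mantle, the mantle terms cancel and isostasy reduces to e = (Σt_1 − Σt_2) − (Σ(ρt)_1 − Σ(ρt)_2) / ρ_m.
Σt_1 = 27.4 km; Σt_2 = 11.08 km; Σ(ρt)_1 = 73.706; Σ(ρt)_2 = 26.2064 (in km·g/cm³).
e = (27.4 − 11.08) − (73.706 − 26.2064) / 3.39 = 2.31 km.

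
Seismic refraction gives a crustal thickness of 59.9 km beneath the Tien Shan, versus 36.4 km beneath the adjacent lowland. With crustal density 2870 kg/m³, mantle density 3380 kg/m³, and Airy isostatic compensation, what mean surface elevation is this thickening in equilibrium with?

Excess crust Δ = 59.9 km − 36.4 km = 23.5 km, split between elevation h and root r with h + r = Δ.
Airy balance ρ_c h = (ρ_m − ρ_c) r gives r = h ρ_c/(ρ_m − ρ_c), so h (1 + ρ_c/(ρ_m − ρ_c)) = Δ, i.e. h = Δ (ρ_m − ρ_c)/ρ_m.
h = 23.5 km × 510/3380 = 3.55 km.

3.55 km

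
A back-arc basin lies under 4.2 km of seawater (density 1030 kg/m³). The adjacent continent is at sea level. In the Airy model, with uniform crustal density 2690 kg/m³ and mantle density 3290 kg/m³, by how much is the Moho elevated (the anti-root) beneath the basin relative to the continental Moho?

By Archimedes' principle applied to the lithosphere: replacing crust with seawater at the top is compensated by replacing crust with mantle at the base: d (ρ_c − ρ_w) = a (ρ_m − ρ_c).
a = d (ρ_c − ρ_w)/(ρ_m − ρ_c) = 4.2 km × 1660/600 = 11.6 km.

11.6 km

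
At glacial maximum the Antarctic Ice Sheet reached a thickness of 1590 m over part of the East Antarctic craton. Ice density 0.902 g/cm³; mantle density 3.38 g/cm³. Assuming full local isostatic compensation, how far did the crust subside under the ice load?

424 m

For local isostatic compensation: the ice load ρ_ice t is balanced by mantle displaced below, ρ_m s.
s = t ρ_ice / ρ_m = 1590 m × 0.902/3.38 = 424 m.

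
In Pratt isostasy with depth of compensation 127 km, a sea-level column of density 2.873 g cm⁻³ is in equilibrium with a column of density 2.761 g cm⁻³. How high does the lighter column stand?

ρ_ref D = ρ (D + h) → h = D (ρ_ref − ρ)/ρ.
h = 127 km × (2.873 − 2.761)/2.761 = 5.15 km.

5.15 km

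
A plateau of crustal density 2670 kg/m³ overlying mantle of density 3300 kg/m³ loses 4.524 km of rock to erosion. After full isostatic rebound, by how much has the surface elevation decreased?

Rebound u = e ρ_c/ρ_m = 4.524 km × 2670/3300 = 3.66 km.
Net surface drop = e − u = 4.524 km − 3.66 km = e (ρ_m − ρ_c)/ρ_m = 0.864 km.

0.864 km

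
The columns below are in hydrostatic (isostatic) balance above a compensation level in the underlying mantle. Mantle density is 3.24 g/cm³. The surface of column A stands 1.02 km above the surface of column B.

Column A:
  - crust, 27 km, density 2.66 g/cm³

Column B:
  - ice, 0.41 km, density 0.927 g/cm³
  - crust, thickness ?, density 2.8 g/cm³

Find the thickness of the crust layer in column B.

Take the compensation level at the base of the deeper column (depth z_c below the surface of column A) and equate Σ ρ_i t_i down to z_c; mantle fills any gap and the z_c terms cancel.
Column A: 27×2.66 + (z_c − 27)×3.24
Column B: 1.02×0 + 0.41×0.927 + x×2.8 + (z_c − 1.02 − 0.41 − x)×3.24
The z_c×3.24 term appears on both sides and cancels. Collect the known terms of each column as K = Σ(ρt)_known − 3.24 × (depth of known layers): K_A = 71.82 − 3.24×27 = −15.66; K_B = 0.38007 − 3.24×(1.02 + 0.41) = −4.25313.
Balance: K_A = K_B − x×(3.24 − 2.8), so x = (K_B − K_A)/(3.24 − 2.8) = 11.4069/0.44 = 25.9 km.

25.9 km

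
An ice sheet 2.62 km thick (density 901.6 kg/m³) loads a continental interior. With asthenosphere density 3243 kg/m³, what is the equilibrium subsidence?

0.728 km

Balancing pressure at the compensation depth: the ice load ρ_ice t is balanced by mantle displaced below, ρ_m s.
s = t ρ_ice / ρ_m = 2.62 km × 901.6/3243 = 0.728 km.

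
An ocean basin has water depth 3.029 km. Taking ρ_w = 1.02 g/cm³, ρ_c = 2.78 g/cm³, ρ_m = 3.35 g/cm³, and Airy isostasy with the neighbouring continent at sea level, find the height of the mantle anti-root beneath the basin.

Isostatic balance requires: replacing crust with seawater at the top is compensated by replacing crust with mantle at the base: d (ρ_c − ρ_w) = a (ρ_m − ρ_c).
a = d (ρ_c − ρ_w)/(ρ_m − ρ_c) = 3.029 km × 1.76/0.57 = 9.35 km.

9.35 km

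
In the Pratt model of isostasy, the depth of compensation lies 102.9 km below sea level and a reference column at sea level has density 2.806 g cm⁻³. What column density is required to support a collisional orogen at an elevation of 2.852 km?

Pratt balance: ρ_ref D = ρ (D + h).
ρ = ρ_ref D/(D + h) = 2.806 × 102.9 km/(102.9 km + 2.852 km) = 2.73 g cm⁻³.

2.73 g cm⁻³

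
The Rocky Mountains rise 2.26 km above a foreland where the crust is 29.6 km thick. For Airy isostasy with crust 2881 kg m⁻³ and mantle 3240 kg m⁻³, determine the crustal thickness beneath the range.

50 km

Root depth r = h ρ_c / (ρ_m − ρ_c) = 2.26 km × 2881 / 359 = 18.14 km.
Total thickness = T + h + r = 29.6 km + 2.26 km + 18.14 km = 50 km.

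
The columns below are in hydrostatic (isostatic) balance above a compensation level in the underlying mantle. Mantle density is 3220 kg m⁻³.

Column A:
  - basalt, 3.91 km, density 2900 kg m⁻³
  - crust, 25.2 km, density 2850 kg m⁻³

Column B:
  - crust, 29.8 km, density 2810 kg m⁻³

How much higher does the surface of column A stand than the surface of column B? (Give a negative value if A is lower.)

−0.51 km

For any compensation level in the mantle, the mantle terms cancel and isostasy reduces to e = (Σt_A − Σt_B) − (Σ(ρt)_A − Σ(ρt)_B) / ρ_m.
Σt_A = 29.11 km; Σt_B = 29.8 km; Σ(ρt)_A = 83159; Σ(ρt)_B = 83738 (in km·kg m⁻³).
e = (29.11 − 29.8) − (83159 − 83738) / 3220 = −0.51 km.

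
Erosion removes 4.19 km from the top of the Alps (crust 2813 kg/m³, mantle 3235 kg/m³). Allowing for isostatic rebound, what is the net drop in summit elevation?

Rebound u = e ρ_c/ρ_m = 4.19 km × 2813/3235 = 3.643 km.
Net surface drop = e − u = 4.19 km − 3.643 km = e (ρ_m − ρ_c)/ρ_m = 0.547 km.

0.547 km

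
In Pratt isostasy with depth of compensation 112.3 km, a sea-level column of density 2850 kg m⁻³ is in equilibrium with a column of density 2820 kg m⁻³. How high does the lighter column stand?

ρ_ref D = ρ (D + h) → h = D (ρ_ref − ρ)/ρ.
h = 112.3 km × (2850 − 2820)/2820 = 1.19 km.

1.19 km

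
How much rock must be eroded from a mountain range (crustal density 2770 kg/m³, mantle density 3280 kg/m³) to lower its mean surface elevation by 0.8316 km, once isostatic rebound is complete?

Net drop Δ = e − u = e − e ρ_c/ρ_m = e (ρ_m − ρ_c)/ρ_m.
e = Δ ρ_m/(ρ_m − ρ_c) = 0.8316 km × 3280/510 = 5.35 km.

5.35 km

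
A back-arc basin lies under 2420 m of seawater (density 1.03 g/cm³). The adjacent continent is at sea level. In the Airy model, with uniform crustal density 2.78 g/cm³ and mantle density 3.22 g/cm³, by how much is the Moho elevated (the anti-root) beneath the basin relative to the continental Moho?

9620 m

Isostatic balance requires: replacing crust with seawater at the top is compensated by replacing crust with mantle at the base: d (ρ_c − ρ_w) = a (ρ_m − ρ_c).
a = d (ρ_c − ρ_w)/(ρ_m − ρ_c) = 2420 m × 1.75/0.44 = 9620 m.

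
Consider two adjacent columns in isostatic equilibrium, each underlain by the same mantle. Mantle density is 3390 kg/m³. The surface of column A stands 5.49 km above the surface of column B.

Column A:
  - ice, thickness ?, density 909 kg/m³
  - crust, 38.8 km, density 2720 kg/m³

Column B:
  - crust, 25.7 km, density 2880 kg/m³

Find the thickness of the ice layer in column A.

Take the compensation level at the base of the deeper column (depth z_c below the surface of column A) and equate Σ ρ_i t_i down to z_c; mantle fills any gap and the z_c terms cancel.
Column A: x×909 + 38.8×2720 + (z_c − 38.8 − x)×3390
Column B: 5.49×0 + 25.7×2880 + (z_c − 5.49 − 25.7)×3390
The z_c×3390 term appears on both sides and cancels. Collect the known terms of each column as K = Σ(ρt)_known − 3390 × (depth of known layers): K_A = 105536 − 3390×38.8 = −25996; K_B = 74016 − 3390×(5.49 + 25.7) = −31718.1.
Balance: K_A − x×(3390 − 909) = K_B, so x = (K_A − K_B)/(3390 − 909) = 5722.1/2481 = 2.31 km.

2.31 km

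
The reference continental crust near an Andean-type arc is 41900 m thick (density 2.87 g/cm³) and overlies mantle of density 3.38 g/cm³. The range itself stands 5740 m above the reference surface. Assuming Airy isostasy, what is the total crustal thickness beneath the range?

79900 m

Root depth r = h ρ_c / (ρ_m − ρ_c) = 5740 m × 2.87 / 0.51 = 32300 m.
Total thickness = T + h + r = 41900 m + 5740 m + 32300 m = 79900 m.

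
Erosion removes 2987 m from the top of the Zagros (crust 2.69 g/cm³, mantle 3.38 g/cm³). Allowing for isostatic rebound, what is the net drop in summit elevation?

Rebound u = e ρ_c/ρ_m = 2987 m × 2.69/3.38 = 2377 m.
Net surface drop = e − u = 2987 m − 2377 m = e (ρ_m − ρ_c)/ρ_m = 610 m.

610 m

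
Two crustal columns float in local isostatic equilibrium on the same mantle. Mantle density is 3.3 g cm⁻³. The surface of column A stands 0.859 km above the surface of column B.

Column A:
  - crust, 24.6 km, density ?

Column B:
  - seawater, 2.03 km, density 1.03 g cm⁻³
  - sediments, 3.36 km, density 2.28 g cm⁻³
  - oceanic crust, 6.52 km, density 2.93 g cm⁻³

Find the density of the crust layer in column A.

2.76 g cm⁻³

Take the compensation level at the base of the deeper column (depth z_c below the surface of column A) and equate Σ ρ_i t_i down to z_c; mantle fills any gap and the z_c terms cancel.
Column A: 24.6×ρ + (z_c − 24.6)×3.3
Column B: 0.859×0 + 2.03×1.03 + 3.36×2.28 + 6.52×2.93 + (z_c − 0.859 − 11.91)×3.3
The z_c×3.3 term appears on both sides and cancels. Collect the known terms of each column as K = Σ(ρt)_known − 3.3 × (depth of known layers): K_A = 0 − 3.3×24.6 = −81.18; K_B = 28.8553 − 3.3×(0.859 + 11.91) = −13.2824.
Balance: K_A + 24.6×ρ = K_B, so ρ = (K_B − K_A)/24.6 = 67.8976/24.6 = 2.76 g cm⁻³.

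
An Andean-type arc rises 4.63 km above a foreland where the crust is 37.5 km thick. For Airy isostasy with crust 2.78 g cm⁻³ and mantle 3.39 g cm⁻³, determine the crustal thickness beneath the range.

Root depth r = h ρ_c / (ρ_m − ρ_c) = 4.63 km × 2.78 / 0.61 = 21.1 km.
Total thickness = T + h + r = 37.5 km + 4.63 km + 21.1 km = 63.2 km.

63.2 km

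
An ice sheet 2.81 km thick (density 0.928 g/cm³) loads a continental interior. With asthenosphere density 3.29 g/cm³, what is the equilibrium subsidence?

For local isostatic compensation: the ice load ρ_ice t is balanced by mantle displaced below, ρ_m s.
s = t ρ_ice / ρ_m = 2.81 km × 0.928/3.29 = 0.793 km.

0.793 km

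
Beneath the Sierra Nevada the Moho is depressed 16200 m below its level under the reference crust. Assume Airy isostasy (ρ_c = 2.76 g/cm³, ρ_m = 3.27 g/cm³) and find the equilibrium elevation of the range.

2990 m

Balancing pressure at the compensation depth: ρ_c h = (ρ_m − ρ_c) r.
h = r (ρ_m − ρ_c) / ρ_c = 16200 m × (3.27 − 2.76) / 2.76 = 2990 m.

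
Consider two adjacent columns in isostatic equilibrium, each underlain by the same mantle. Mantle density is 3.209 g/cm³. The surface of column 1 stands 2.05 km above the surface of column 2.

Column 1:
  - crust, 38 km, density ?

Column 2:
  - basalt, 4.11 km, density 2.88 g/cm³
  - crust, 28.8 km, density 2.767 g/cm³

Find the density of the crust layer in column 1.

Take the compensation level at the base of the deeper column (depth z_c below the surface of column 1) and equate Σ ρ_i t_i down to z_c; mantle fills any gap and the z_c terms cancel.
Column 1: 38×ρ + (z_c − 38)×3.209
Column 2: 2.05×0 + 4.11×2.88 + 28.8×2.767 + (z_c − 2.05 − 32.91)×3.209
The z_c×3.209 term appears on both sides and cancels. Collect the known terms of each column as K = Σ(ρt)_known − 3.209 × (depth of known layers): K_1 = 0 − 3.209×38 = −121.942; K_2 = 91.5264 − 3.209×(2.05 + 32.91) = −20.66024.
Balance: K_1 + 38×ρ = K_2, so ρ = (K_2 − K_1)/38 = 101.282/38 = 2.67 g/cm³.

2.67 g/cm³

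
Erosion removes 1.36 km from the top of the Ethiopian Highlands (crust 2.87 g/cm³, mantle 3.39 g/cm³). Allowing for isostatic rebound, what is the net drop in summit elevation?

0.209 km

Rebound u = e ρ_c/ρ_m = 1.36 km × 2.87/3.39 = 1.151 km.
Net surface drop = e − u = 1.36 km − 1.151 km = e (ρ_m − ρ_c)/ρ_m = 0.209 km.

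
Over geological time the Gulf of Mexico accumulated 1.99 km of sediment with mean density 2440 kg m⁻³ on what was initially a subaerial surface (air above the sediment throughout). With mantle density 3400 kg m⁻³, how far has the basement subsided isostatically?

Subaerial load: s = t ρ_sed / ρ_m = 1.99 km × 2440/3400 = 1.43 km.

1.43 km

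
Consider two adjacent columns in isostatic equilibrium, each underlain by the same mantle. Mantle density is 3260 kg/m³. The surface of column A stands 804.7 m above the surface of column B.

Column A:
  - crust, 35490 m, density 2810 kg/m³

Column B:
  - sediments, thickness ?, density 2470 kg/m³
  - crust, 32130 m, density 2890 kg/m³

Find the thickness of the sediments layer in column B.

Take the compensation level at the base of the deeper column (depth z_c below the surface of column A) and equate Σ ρ_i t_i down to z_c; mantle fills any gap and the z_c terms cancel.
Column A: 35490×2810 + (z_c − 35490)×3260
Column B: 804.7×0 + x×2470 + 32130×2890 + (z_c − 804.7 − 32130 − x)×3260
The z_c×3260 term appears on both sides and cancels. Collect the known terms of each column as K = Σ(ρt)_known − 3260 × (depth of known layers): K_A = 99726900 − 3260×35490 = −15970500; K_B = 92855700 − 3260×(804.7 + 32130) = −14511422.
Balance: K_A = K_B − x×(3260 − 2470), so x = (K_B − K_A)/(3260 − 2470) = 1459080/790 = 1850 m.

1850 m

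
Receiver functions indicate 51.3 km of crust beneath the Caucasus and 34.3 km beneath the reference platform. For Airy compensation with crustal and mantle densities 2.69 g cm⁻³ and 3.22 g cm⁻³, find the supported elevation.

2.8 km

Excess crust Δ = 51.3 km − 34.3 km = 17 km, split between elevation h and root r with h + r = Δ.
Airy balance ρ_c h = (ρ_m − ρ_c) r gives r = h ρ_c/(ρ_m − ρ_c), so h (1 + ρ_c/(ρ_m − ρ_c)) = Δ, i.e. h = Δ (ρ_m − ρ_c)/ρ_m.
h = 17 km × 0.53/3.22 = 2.8 km.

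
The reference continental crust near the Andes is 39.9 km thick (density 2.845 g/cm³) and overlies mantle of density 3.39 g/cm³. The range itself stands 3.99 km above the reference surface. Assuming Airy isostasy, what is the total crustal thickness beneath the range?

64.7 km

Root depth r = h ρ_c / (ρ_m − ρ_c) = 3.99 km × 2.845 / 0.545 = 20.83 km.
Total thickness = T + h + r = 39.9 km + 3.99 km + 20.83 km = 64.7 km.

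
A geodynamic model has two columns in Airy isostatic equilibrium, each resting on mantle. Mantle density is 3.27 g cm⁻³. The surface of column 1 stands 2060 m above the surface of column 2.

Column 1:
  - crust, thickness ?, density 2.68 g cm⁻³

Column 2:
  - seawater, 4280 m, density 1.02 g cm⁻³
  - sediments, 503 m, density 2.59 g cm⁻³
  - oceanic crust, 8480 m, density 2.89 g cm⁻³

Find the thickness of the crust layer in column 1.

33800 m

Take the compensation level at the base of the deeper column (depth z_c below the surface of column 1) and equate Σ ρ_i t_i down to z_c; mantle fills any gap and the z_c terms cancel.
Column 1: x×2.68 + (z_c − 0 − x)×3.27
Column 2: 2060×0 + 4280×1.02 + 503×2.59 + 8480×2.89 + (z_c − 2060 − 13263)×3.27
The z_c×3.27 term appears on both sides and cancels. Collect the known terms of each column as K = Σ(ρt)_known − 3.27 × (depth of known layers): K_1 = 0 − 3.27×0 = 0; K_2 = 30175.57 − 3.27×(2060 + 13263) = −19930.64.
Balance: K_1 − x×(3.27 − 2.68) = K_2, so x = (K_1 − K_2)/(3.27 − 2.68) = 19930.6/0.59 = 33800 m.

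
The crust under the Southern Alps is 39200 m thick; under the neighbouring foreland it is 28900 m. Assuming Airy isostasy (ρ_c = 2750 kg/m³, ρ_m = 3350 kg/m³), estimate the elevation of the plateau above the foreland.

Excess crust Δ = 39200 m − 28900 m = 10300 m, split between elevation h and root r with h + r = Δ.
Airy balance ρ_c h = (ρ_m − ρ_c) r gives r = h ρ_c/(ρ_m − ρ_c), so h (1 + ρ_c/(ρ_m − ρ_c)) = Δ, i.e. h = Δ (ρ_m − ρ_c)/ρ_m.
h = 10300 m × 600/3350 = 1840 m.

1840 m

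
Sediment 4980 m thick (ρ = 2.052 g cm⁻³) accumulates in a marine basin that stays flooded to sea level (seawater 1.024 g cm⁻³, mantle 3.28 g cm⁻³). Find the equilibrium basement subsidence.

Submarine loading: the sediment displaces seawater, and the subsidence is in turn flooded, so s (ρ_m − ρ_w) = t (ρ_sed − ρ_w).
s = 4980 m × (2.052 − 1.024) / (3.28 − 1.024) = 2270 m.

2270 m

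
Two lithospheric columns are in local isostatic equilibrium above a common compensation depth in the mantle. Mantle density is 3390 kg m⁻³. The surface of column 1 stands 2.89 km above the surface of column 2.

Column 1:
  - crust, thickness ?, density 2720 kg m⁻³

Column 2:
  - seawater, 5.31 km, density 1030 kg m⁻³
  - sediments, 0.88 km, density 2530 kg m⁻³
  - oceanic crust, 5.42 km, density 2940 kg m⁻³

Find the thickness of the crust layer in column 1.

38.1 km

Take the compensation level at the base of the deeper column (depth z_c below the surface of column 1) and equate Σ ρ_i t_i down to z_c; mantle fills any gap and the z_c terms cancel.
Column 1: x×2720 + (z_c − 0 − x)×3390
Column 2: 2.89×0 + 5.31×1030 + 0.88×2530 + 5.42×2940 + (z_c − 2.89 − 11.61)×3390
The z_c×3390 term appears on both sides and cancels. Collect the known terms of each column as K = Σ(ρt)_known − 3390 × (depth of known layers): K_1 = 0 − 3390×0 = 0; K_2 = 23630.5 − 3390×(2.89 + 11.61) = −25524.5.
Balance: K_1 − x×(3390 − 2720) = K_2, so x = (K_1 − K_2)/(3390 − 2720) = 25524.5/670 = 38.1 km.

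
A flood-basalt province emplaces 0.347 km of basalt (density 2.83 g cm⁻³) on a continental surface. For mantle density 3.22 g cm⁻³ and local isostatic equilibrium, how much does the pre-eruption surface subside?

0.305 km

Subaerial loading: s = t ρ_load / ρ_m.
s = 0.347 km × 2.83/3.22 = 0.305 km.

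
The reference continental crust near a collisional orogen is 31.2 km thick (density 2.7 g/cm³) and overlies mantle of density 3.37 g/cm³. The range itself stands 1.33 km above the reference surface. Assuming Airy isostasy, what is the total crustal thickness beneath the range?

37.9 km

Root depth r = h ρ_c / (ρ_m − ρ_c) = 1.33 km × 2.7 / 0.67 = 5.36 km.
Total thickness = T + h + r = 31.2 km + 1.33 km + 5.36 km = 37.9 km.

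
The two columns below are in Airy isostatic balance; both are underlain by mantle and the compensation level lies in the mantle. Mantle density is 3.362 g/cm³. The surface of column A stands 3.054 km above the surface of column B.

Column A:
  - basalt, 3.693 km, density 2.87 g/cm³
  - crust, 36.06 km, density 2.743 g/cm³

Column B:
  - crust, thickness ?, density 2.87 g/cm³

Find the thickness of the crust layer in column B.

Take the compensation level at the base of the deeper column (depth z_c below the surface of column A) and equate Σ ρ_i t_i down to z_c; mantle fills any gap and the z_c terms cancel.
Column A: 3.693×2.87 + 36.06×2.743 + (z_c − 39.753)×3.362
Column B: 3.054×0 + x×2.87 + (z_c − 3.054 − 0 − x)×3.362
The z_c×3.362 term appears on both sides and cancels. Collect the known terms of each column as K = Σ(ρt)_known − 3.362 × (depth of known layers): K_A = 109.51149 − 3.362×39.753 = −24.138096; K_B = 0 − 3.362×(3.054 + 0) = −10.267548.
Balance: K_A = K_B − x×(3.362 − 2.87), so x = (K_B − K_A)/(3.362 − 2.87) = 13.8705/0.492 = 28.2 km.

28.2 km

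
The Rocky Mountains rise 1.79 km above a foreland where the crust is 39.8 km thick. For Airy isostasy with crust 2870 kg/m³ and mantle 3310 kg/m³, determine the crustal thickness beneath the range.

Root depth r = h ρ_c / (ρ_m − ρ_c) = 1.79 km × 2870 / 440 = 11.68 km.
Total thickness = T + h + r = 39.8 km + 1.79 km + 11.68 km = 53.3 km.

53.3 km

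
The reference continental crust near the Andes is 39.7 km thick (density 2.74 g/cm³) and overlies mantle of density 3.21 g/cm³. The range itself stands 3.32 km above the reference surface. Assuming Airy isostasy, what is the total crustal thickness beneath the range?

Root depth r = h ρ_c / (ρ_m − ρ_c) = 3.32 km × 2.74 / 0.47 = 19.35 km.
Total thickness = T + h + r = 39.7 km + 3.32 km + 19.35 km = 62.4 km.

62.4 km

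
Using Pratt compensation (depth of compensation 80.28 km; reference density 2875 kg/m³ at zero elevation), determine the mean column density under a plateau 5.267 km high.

Pratt balance: ρ_ref D = ρ (D + h).
ρ = ρ_ref D/(D + h) = 2875 × 80.28 km/(80.28 km + 5.267 km) = 2700 kg/m³.

2700 kg/m³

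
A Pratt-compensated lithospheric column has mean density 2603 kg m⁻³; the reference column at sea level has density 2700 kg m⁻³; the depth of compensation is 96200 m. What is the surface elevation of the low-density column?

ρ_ref D = ρ (D + h) → h = D (ρ_ref − ρ)/ρ.
h = 96200 m × (2700 − 2603)/2603 = 3580 m.

3580 m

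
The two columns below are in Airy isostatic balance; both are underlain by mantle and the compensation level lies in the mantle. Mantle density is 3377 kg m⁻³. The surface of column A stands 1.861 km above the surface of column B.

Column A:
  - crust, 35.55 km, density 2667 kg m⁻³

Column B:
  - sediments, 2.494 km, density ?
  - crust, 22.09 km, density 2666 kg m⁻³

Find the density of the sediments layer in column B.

2070 kg m⁻³

Take the compensation level at the base of the deeper column (depth z_c below the surface of column A) and equate Σ ρ_i t_i down to z_c; mantle fills any gap and the z_c terms cancel.
Column A: 35.55×2667 + (z_c − 35.55)×3377
Column B: 1.861×0 + 2.494×ρ + 22.09×2666 + (z_c − 1.861 − 24.584)×3377
The z_c×3377 term appears on both sides and cancels. Collect the known terms of each column as K = Σ(ρt)_known − 3377 × (depth of known layers): K_A = 94811.85 − 3377×35.55 = −25240.5; K_B = 58891.94 − 3377×(1.861 + 24.584) = −30412.825.
Balance: K_A = K_B + 2.494×ρ, so ρ = (K_A − K_B)/2.494 = 5172.32/2.494 = 2070 kg m⁻³.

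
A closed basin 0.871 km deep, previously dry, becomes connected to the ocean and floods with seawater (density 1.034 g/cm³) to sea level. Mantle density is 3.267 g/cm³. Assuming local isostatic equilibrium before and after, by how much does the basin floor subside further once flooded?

After flooding the water column is d + s deep. Its weight must equal the weight of mantle displaced by the extra subsidence s: (d + s) ρ_w = s ρ_m.
s = d ρ_w / (ρ_m − ρ_w) = 0.871 km × 1.034/(3.267 − 1.034) = 0.403 km.

0.403 km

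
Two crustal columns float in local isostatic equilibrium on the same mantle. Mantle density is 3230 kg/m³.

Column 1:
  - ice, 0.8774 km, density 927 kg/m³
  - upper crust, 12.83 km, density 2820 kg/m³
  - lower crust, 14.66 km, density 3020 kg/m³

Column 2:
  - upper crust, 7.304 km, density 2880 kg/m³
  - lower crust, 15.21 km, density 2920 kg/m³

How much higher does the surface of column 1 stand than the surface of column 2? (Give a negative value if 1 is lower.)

For any compensation level in the mantle, the mantle terms cancel and isostasy reduces to e = (Σt_1 − Σt_2) − (Σ(ρt)_1 − Σ(ρt)_2) / ρ_m.
Σt_1 = 28.3674 km; Σt_2 = 22.514 km; Σ(ρt)_1 = 81267.1498; Σ(ρt)_2 = 65448.72 (in km·kg/m³).
e = (28.3674 − 22.514) − (81267.1498 − 65448.72) / 3230 = 0.956 km.

0.956 km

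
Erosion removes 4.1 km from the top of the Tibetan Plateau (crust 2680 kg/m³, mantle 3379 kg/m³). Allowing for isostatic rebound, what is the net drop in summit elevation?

Rebound u = e ρ_c/ρ_m = 4.1 km × 2680/3379 = 3.252 km.
Net surface drop = e − u = 4.1 km − 3.252 km = e (ρ_m − ρ_c)/ρ_m = 0.848 km.

0.848 km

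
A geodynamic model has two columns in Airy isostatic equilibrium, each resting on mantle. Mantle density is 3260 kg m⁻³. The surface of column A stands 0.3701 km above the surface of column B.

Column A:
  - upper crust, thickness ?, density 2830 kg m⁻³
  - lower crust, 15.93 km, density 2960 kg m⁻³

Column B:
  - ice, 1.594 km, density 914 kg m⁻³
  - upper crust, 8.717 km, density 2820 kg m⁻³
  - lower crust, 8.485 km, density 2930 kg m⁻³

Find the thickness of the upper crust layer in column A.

Take the compensation level at the base of the deeper column (depth z_c below the surface of column A) and equate Σ ρ_i t_i down to z_c; mantle fills any gap and the z_c terms cancel.
Column A: x×2830 + 15.93×2960 + (z_c − 15.93 − x)×3260
Column B: 0.3701×0 + 1.594×914 + 8.717×2820 + 8.485×2930 + (z_c − 0.3701 − 18.796)×3260
The z_c×3260 term appears on both sides and cancels. Collect the known terms of each column as K = Σ(ρt)_known − 3260 × (depth of known layers): K_A = 47152.8 − 3260×15.93 = −4779; K_B = 50899.906 − 3260×(0.3701 + 18.796) = −11581.58.
Balance: K_A − x×(3260 − 2830) = K_B, so x = (K_A − K_B)/(3260 − 2830) = 6802.58/430 = 15.8 km.

15.8 km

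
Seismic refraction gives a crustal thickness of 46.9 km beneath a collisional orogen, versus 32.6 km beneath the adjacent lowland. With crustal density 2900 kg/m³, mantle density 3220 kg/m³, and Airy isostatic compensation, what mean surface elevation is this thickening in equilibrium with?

Excess crust Δ = 46.9 km − 32.6 km = 14.3 km, split between elevation h and root r with h + r = Δ.
Airy balance ρ_c h = (ρ_m − ρ_c) r gives r = h ρ_c/(ρ_m − ρ_c), so h (1 + ρ_c/(ρ_m − ρ_c)) = Δ, i.e. h = Δ (ρ_m − ρ_c)/ρ_m.
h = 14.3 km × 320/3220 = 1.42 km.

1.42 km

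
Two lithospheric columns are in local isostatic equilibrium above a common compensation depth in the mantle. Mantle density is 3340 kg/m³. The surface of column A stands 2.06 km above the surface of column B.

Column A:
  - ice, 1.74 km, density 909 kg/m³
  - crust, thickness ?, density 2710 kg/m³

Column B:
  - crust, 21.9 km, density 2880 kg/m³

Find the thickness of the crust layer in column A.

Take the compensation level at the base of the deeper column (depth z_c below the surface of column A) and equate Σ ρ_i t_i down to z_c; mantle fills any gap and the z_c terms cancel.
Column A: 1.74×909 + x×2710 + (z_c − 1.74 − x)×3340
Column B: 2.06×0 + 21.9×2880 + (z_c − 2.06 − 21.9)×3340
The z_c×3340 term appears on both sides and cancels. Collect the known terms of each column as K = Σ(ρt)_known − 3340 × (depth of known layers): K_A = 1581.66 − 3340×1.74 = −4229.94; K_B = 63072 − 3340×(2.06 + 21.9) = −16954.4.
Balance: K_A − x×(3340 − 2710) = K_B, so x = (K_A − K_B)/(3340 − 2710) = 12724.5/630 = 20.2 km.

20.2 km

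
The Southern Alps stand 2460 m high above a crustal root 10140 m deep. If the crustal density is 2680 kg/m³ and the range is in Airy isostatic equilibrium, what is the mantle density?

3330 kg/m³

Airy balance: ρ_c h = (ρ_m − ρ_c) r → ρ_m = ρ_c (1 + h/r).
ρ_m = 2680 × (1 + 2460 m/10140 m) = 3330 kg/m³.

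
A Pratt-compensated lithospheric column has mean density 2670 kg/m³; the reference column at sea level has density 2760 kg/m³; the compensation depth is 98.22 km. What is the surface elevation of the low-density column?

ρ_ref D = ρ (D + h) → h = D (ρ_ref − ρ)/ρ.
h = 98.22 km × (2760 − 2670)/2670 = 3.31 km.

3.31 km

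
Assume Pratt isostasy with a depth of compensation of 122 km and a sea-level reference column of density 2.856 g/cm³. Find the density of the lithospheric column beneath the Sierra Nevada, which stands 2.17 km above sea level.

Pratt balance: ρ_ref D = ρ (D + h).
ρ = ρ_ref D/(D + h) = 2.856 × 122 km/(122 km + 2.17 km) = 2.81 g/cm³.

2.81 g/cm³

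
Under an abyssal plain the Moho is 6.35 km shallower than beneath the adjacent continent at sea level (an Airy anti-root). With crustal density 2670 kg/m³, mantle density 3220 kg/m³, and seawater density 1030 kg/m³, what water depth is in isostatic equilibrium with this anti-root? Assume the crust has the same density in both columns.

Replacing a thickness d of crust by seawater at the top must be balanced by replacing crust with mantle at the base: d (ρ_c − ρ_w) = a (ρ_m − ρ_c).
d = a (ρ_m − ρ_c)/(ρ_c − ρ_w) = 6.35 km × 550/1640 = 2.13 km.

2.13 km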